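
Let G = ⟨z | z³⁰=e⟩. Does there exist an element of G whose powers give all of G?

|G| = 30. The element z has order 30 (its powers give 30 distinct elements), so ⟨z⟩ = G and G is cyclic.

Answer: Yes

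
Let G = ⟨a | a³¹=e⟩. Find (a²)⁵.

Compute successive powers of (a²), reducing at each step:
  (a²)²: (a²) · a² = a⁴
  (a²)³: (a⁴) · a² = a⁶
  (a²)⁴: (a⁶) · a² = a⁸
  (a²)⁵: (a⁸) · a² = a¹⁰

Answer: a¹⁰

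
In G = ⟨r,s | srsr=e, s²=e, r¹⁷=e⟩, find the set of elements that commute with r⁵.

⟨r⁵⟩ ⊆ C_G(r⁵) since powers of r⁵ commute with r⁵; so |C_G(r⁵)| ≥ |⟨r⁵⟩| = 17.
By orbit–stabilizer, |C_G(r⁵)| = |G| / |conj. class of r⁵| = 34 / 2 = 17.
The 17 elements commuting with r⁵ are {e, r, r², r³, r⁴, r⁵, r⁶, r⁷, r⁸, r⁹, r¹⁰, r¹¹, r¹², r¹³, r¹⁴, r¹⁵, r¹⁶}.

Answer: {e, r, r², r³, r⁴, r⁵, r⁶, r⁷, r⁸, r⁹, r¹⁰, r¹¹, r¹², r¹³, r¹⁴, r¹⁵, r¹⁶}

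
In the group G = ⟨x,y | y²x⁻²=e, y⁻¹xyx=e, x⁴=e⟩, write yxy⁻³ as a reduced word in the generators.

Multiply left to right, reducing at each step:
  y · x = xy⁻¹
  (xy⁻¹) · y⁻³ = x

Answer: x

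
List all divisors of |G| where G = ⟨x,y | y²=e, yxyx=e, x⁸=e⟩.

|G| = 16 = 2⁴. By Lagrange's theorem the order of any subgroup divides 16; the divisors of 16 are 1, 2, 4, 8, 16.

Answer: 1, 2, 4, 8, 16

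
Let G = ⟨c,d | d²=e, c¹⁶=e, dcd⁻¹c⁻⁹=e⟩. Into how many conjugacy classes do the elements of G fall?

The conjugacy classes (representative and size) are:
  [e] (size 1), [c⁹] (size 2), [c²] (size 1), [c³] (size 2), [c⁴] (size 1), [c¹³] (size 2), [c⁶] (size 1), [c¹⁵] (size 2), [c⁸] (size 1), [c¹⁰] (size 1), [c¹²] (size 1), [c¹⁴] (size 1), [d] (size 2), [cd] (size 2), [c²d] (size 2), [c¹¹d] (size 2), [c⁴d] (size 2), [c¹³d] (size 2), [c¹⁴d] (size 2), [c¹⁵d] (size 2).
Class equation: 1 + 2 + 1 + 2 + 1 + 2 + 1 + 2 + 1 + 1 + 1 + 1 + 2 + 2 + 2 + 2 + 2 + 2 + 2 + 2 = 32 = |G|. So G has 20 conjugacy classes.

Answer: 20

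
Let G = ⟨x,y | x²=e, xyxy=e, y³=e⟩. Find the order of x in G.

Compute successive powers until reaching e:
  x¹ = x, x² = e.
The smallest positive k with xᵏ = e is 2.

Answer: 2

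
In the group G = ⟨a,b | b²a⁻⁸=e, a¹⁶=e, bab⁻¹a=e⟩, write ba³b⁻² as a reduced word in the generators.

Multiply left to right, reducing at each step:
  b · a³ = a⁵b⁻¹
  (a⁵b⁻¹) · b⁻² = a⁵b

Answer: a⁵b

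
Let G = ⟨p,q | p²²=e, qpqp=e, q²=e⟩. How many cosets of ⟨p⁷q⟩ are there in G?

First find ord(p⁷q) by computing successive powers:
  (p⁷q)¹ = p⁷q, (p⁷q)² = e.
So |⟨p⁷q⟩| = ord(p⁷q) = 2. With |G| = 44, by Lagrange [G : ⟨p⁷q⟩] = 44/2 = 22.

Answer: 22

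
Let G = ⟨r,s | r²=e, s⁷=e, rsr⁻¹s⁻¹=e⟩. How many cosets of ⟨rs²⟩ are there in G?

First find ord(rs²) by computing successive powers:
  (rs²)¹ = rs², (rs²)² = s⁴, (rs²)³ = rs⁶, (rs²)⁴ = s, (rs²)⁵ = rs³, (rs²)⁶ = s⁵, (rs²)⁷ = r, (rs²)⁸ = s², (rs²)⁹ = rs⁴, (rs²)¹⁰ = s⁶, (rs²)¹¹ = rs, (rs²)¹² = s³, (rs²)¹³ = rs⁵, (rs²)¹⁴ = e.
So |⟨rs²⟩| = ord(rs²) = 14. With |G| = 14, by Lagrange [G : ⟨rs²⟩] = 14/14 = 1.

Answer: 1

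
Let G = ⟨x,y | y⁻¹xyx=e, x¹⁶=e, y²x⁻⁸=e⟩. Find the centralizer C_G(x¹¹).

⟨x¹¹⟩ ⊆ C_G(x¹¹) since powers of x¹¹ commute with x¹¹; so |C_G(x¹¹)| ≥ |⟨x¹¹⟩| = 16.
By orbit–stabilizer, |C_G(x¹¹)| = |G| / |conj. class of x¹¹| = 32 / 2 = 16.
The 16 elements commuting with x¹¹ are {e, x, x², x³, x⁴, x⁵, x⁶, x⁷, x⁸, x⁹, x¹⁰, x¹¹, x¹², x¹³, x¹⁴, x¹⁵}.

Answer: {e, x, x², x³, x⁴, x⁵, x⁶, x⁷, x⁸, x⁹, x¹⁰, x¹¹, x¹², x¹³, x¹⁴, x¹⁵}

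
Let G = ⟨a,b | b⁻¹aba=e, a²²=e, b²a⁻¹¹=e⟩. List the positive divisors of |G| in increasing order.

|G| = 44 = 2² · 11. By Lagrange's theorem the order of any subgroup divides 44; the divisors of 44 are 1, 2, 4, 11, 22, 44.

Answer: 1, 2, 4, 11, 22, 44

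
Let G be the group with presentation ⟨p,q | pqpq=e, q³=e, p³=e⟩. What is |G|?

Enumerate words in the generators, reducing via the relations: the distinct elements are
  {e, p, q, pq, p², q², pq², p²q, qp², q²p, pq²p, p²q²}.
No further products give new elements, so |G| = 12.

Answer: 12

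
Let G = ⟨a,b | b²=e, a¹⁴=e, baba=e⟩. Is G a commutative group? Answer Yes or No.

a·b = ab but b·a = a¹³b, so a·b ≠ b·a and G is not abelian.

Answer: No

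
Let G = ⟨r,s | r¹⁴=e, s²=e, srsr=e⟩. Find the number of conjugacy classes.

The conjugacy classes (representative and size) are:
  [e] (size 1), [r¹³] (size 2), [r²] (size 2), [r³] (size 2), [r¹⁰] (size 2), [r⁵] (size 2), [r⁸] (size 2), [r⁷] (size 1), [r⁶s] (size 7), [r⁹s] (size 7).
Class equation: 1 + 2 + 2 + 2 + 2 + 2 + 2 + 1 + 7 + 7 = 28 = |G|. So G has 10 conjugacy classes.

Answer: 10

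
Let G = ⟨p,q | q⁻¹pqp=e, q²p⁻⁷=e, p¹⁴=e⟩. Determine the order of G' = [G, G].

G' = [G, G] is generated by all commutators. The generator-pair commutators are: [p, q] = p².
The subgroup they normally generate is {e, p², p⁴, p⁶, p⁸, p¹⁰, p¹²}, of order 7.
Check: |G/G'| = 28/7 = 4 is the order of the abelianisation.

Answer: 7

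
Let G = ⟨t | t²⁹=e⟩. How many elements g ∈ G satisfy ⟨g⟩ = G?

G is cyclic of order 29. An element generates G iff its order is 29, and a cyclic group of order 29 has exactly φ(29) = 28 such elements.

Answer: 28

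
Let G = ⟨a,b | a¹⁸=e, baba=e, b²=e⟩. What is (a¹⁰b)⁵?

Compute successive powers of (a¹⁰b), reducing at each step:
  (a¹⁰b)²: (a¹⁰b) · a¹⁰ = b;   b · b = e
  (a¹⁰b)³: e · a¹⁰ = a¹⁰;   (a¹⁰) · b = a¹⁰b
  (a¹⁰b)⁴: (a¹⁰b) · a¹⁰ = b;   b · b = e
  (a¹⁰b)⁵: e · a¹⁰ = a¹⁰;   (a¹⁰) · b = a¹⁰b

Answer: a¹⁰b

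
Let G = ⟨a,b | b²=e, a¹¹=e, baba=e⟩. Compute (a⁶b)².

Compute successive powers of (a⁶b), reducing at each step:
  (a⁶b)²: (a⁶b) · a⁶ = b;   b · b = e

Answer: e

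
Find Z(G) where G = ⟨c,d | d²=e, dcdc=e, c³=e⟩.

An element z ∈ Z(G) iff z commutes with every generator.
For example e is central: e·c = c = c·e; e·d = d = d·e.
Whereas c ∉ Z(G) since c·d = cd ≠ c²d = d·c.
Checking each of the 6 elements this way gives Z(G) = {e}, of order 1.

Answer: {e}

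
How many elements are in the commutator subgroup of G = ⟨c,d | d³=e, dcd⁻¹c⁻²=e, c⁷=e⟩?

G' = [G, G] is generated by all commutators. The generator-pair commutators are: [c, d] = c⁶.
The subgroup they normally generate is {e, c, c², c³, c⁴, c⁵, c⁶}, of order 7.
Check: |G/G'| = 21/7 = 3 is the order of the abelianisation.

Answer: 7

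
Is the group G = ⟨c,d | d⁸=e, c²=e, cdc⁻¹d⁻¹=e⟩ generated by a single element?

|G| = 16, but the maximum element order in G is 8 < 16. No single element generates all of G, so G is not cyclic.

Answer: No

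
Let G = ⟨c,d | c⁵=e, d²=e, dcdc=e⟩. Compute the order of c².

Compute successive powers until reaching e:
  (c²)¹ = c², (c²)² = c⁴, (c²)³ = c, (c²)⁴ = c³, (c²)⁵ = e.
The smallest positive k with (c²)ᵏ = e is 5.

Answer: 5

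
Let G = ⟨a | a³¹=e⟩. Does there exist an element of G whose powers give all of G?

|G| = 31. The element a has order 31 (its powers give 31 distinct elements), so ⟨a⟩ = G and G is cyclic.

Answer: Yes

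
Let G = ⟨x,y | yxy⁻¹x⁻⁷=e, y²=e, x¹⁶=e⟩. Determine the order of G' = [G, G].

G' = [G, G] is generated by all commutators. The generator-pair commutators are: [x, y] = x¹⁰.
The subgroup they normally generate is {e, x², x⁴, x⁶, x⁸, x¹⁰, x¹², x¹⁴}, of order 8.
Check: |G/G'| = 32/8 = 4 is the order of the abelianisation.

Answer: 8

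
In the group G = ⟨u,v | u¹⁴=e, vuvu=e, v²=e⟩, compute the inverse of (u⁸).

The order of (u⁸) is 7 (smallest k with (u⁸)ᵏ = e), so (u⁸)⁻¹ = (u⁸)⁶ = u⁶.
Check: (u⁸) · (u⁶) → (u⁸) · u⁶ = e, giving e as required.

Answer: u⁶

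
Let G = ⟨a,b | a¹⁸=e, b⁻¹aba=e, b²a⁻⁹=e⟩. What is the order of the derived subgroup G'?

G' = [G, G] is generated by all commutators. The generator-pair commutators are: [a, b] = a².
The subgroup they normally generate is {e, a², a⁴, a⁶, a⁸, a¹⁰, a¹², a¹⁴, a¹⁶}, of order 9.
Check: |G/G'| = 36/9 = 4 is the order of the abelianisation.

Answer: 9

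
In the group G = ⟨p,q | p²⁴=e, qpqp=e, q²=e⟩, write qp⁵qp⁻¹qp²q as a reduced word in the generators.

Multiply left to right, reducing at each step:
  q · p⁵ = p¹⁹q
  (p¹⁹q) · q = p¹⁹
  (p¹⁹) · p⁻¹ = p¹⁸
  (p¹⁸) · q = p¹⁸q
  (p¹⁸q) · p² = p¹⁶q
  (p¹⁶q) · q = p¹⁶

Answer: p¹⁶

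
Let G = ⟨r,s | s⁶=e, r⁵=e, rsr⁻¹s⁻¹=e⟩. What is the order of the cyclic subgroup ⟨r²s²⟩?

|⟨r²s²⟩| equals the order of r²s². Compute successive powers until reaching e:
  (r²s²)¹ = r²s², (r²s²)² = r⁴s⁴, (r²s²)³ = r, (r²s²)⁴ = r³s², (r²s²)⁵ = s⁴, (r²s²)⁶ = r², (r²s²)⁷ = r⁴s², (r²s²)⁸ = rs⁴, (r²s²)⁹ = r³, (r²s²)¹⁰ = s², (r²s²)¹¹ = r²s⁴, (r²s²)¹² = r⁴, (r²s²)¹³ = rs², (r²s²)¹⁴ = r³s⁴, (r²s²)¹⁵ = e.
The smallest positive k with (r²s²)ᵏ = e is 15, so |⟨r²s²⟩| = 15.

Answer: 15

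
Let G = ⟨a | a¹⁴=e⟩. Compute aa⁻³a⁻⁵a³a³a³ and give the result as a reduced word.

Multiply left to right, reducing at each step:
  a · a⁻³ = a¹²
  (a¹²) · a⁻⁵ = a⁷
  (a⁷) · a³ = a¹⁰
  (a¹⁰) · a³ = a¹³
  (a¹³) · a³ = a²

Answer: a²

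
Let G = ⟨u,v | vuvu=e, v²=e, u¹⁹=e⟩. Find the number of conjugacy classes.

The conjugacy classes (representative and size) are:
  [e] (size 1), [u¹⁸] (size 2), [u²] (size 2), [u¹⁶] (size 2), [u⁴] (size 2), [u¹⁴] (size 2), [u¹³] (size 2), [u¹²] (size 2), [u⁸] (size 2), [u⁹] (size 2), [v] (size 19).
Class equation: 1 + 2 + 2 + 2 + 2 + 2 + 2 + 2 + 2 + 2 + 19 = 38 = |G|. So G has 11 conjugacy classes.

Answer: 11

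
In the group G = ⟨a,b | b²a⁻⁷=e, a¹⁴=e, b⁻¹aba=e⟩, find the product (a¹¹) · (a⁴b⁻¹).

Compute (a¹¹) · (a⁴b⁻¹) by multiplying left to right and reducing via the relations at each step:
  (a¹¹) · a⁴ = a
  a · b⁻¹ = ab⁻¹

Answer: ab⁻¹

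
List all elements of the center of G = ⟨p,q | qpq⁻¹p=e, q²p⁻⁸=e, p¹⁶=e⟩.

An element z ∈ Z(G) iff z commutes with every generator.
For example p⁸ is central: (p⁸)·p = p⁹ = p·(p⁸); (p⁸)·q = q⁻¹ = q·(p⁸).
Whereas p ∉ Z(G) since p·q = pq ≠ p⁷q⁻¹ = q·p.
Checking each of the 32 elements this way gives Z(G) = {e, p⁸}, of order 2.

Answer: {e, p⁸}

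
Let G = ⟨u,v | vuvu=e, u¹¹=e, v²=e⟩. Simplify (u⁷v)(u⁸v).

Compute (u⁷v) · (u⁸v) by multiplying left to right and reducing via the relations at each step:
  (u⁷v) · u⁸ = u¹⁰v
  (u¹⁰v) · v = u¹⁰

Answer: u¹⁰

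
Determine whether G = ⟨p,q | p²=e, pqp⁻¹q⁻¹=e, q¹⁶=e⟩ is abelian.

Each pair of generators commutes: p·q = pq = q·p. Since the generators pairwise commute, every element of G commutes with every other, so G is abelian.

Answer: Yes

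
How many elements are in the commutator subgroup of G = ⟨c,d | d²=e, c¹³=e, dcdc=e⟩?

G' = [G, G] is generated by all commutators. The generator-pair commutators are: [c, d] = c².
The subgroup they normally generate is {e, c, c², c³, c⁴, c⁵, c⁶, c⁷, c⁸, c⁹, c¹⁰, c¹¹, c¹²}, of order 13.
Check: |G/G'| = 26/13 = 2 is the order of the abelianisation.

Answer: 13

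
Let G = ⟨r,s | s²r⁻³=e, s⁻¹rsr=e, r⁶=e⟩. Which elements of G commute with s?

⟨s⟩ ⊆ C_G(s) since powers of s commute with s; so |C_G(s)| ≥ |⟨s⟩| = 4.
By orbit–stabilizer, |C_G(s)| = |G| / |conj. class of s| = 12 / 3 = 4.
The 4 elements commuting with s are {e, r³, s, s⁻¹}.

Answer: {e, r³, s, s⁻¹}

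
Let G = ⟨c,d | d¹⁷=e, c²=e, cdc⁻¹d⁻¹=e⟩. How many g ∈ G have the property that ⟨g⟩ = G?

G is cyclic of order 34. An element generates G iff its order is 34, and a cyclic group of order 34 has exactly φ(34) = 16 such elements.

Answer: 16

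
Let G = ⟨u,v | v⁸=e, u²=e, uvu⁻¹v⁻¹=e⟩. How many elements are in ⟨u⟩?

|⟨u⟩| equals the order of u. Compute successive powers until reaching e:
  u¹ = u, u² = e.
The smallest positive k with uᵏ = e is 2, so |⟨u⟩| = 2.

Answer: 2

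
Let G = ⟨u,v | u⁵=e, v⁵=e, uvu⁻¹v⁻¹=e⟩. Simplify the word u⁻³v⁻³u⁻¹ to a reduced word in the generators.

Multiply left to right, reducing at each step:
  (u²) · v⁻³ = u²v²
  (u²v²) · u⁻¹ = uv²

Answer: uv²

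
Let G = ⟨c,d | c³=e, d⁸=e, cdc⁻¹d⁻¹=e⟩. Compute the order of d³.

Compute successive powers until reaching e:
  (d³)¹ = d³, (d³)² = d⁶, (d³)³ = d, (d³)⁴ = d⁴, (d³)⁵ = d⁷, (d³)⁶ = d², (d³)⁷ = d⁵, (d³)⁸ = e.
The smallest positive k with (d³)ᵏ = e is 8.

Answer: 8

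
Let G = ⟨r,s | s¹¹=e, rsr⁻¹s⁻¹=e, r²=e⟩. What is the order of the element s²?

Compute successive powers until reaching e:
  (s²)¹ = s², (s²)² = s⁴, (s²)³ = s⁶, (s²)⁴ = s⁸, (s²)⁵ = s¹⁰, (s²)⁶ = s, (s²)⁷ = s³, (s²)⁸ = s⁵, (s²)⁹ = s⁷, (s²)¹⁰ = s⁹, (s²)¹¹ = e.
The smallest positive k with (s²)ᵏ = e is 11.

Answer: 11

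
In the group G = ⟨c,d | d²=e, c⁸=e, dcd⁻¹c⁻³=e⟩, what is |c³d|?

Compute successive powers until reaching e:
  (c³d)¹ = c³d, (c³d)² = c⁴, (c³d)³ = c⁷d, (c³d)⁴ = e.
The smallest positive k with (c³d)ᵏ = e is 4.

Answer: 4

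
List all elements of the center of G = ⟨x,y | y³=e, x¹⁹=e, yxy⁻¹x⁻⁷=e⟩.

An element z ∈ Z(G) iff z commutes with every generator.
For example e is central: e·x = x = x·e; e·y = y = y·e.
Whereas x ∉ Z(G) since x·y = xy ≠ x⁷y = y·x.
Checking each of the 57 elements this way gives Z(G) = {e}, of order 1.

Answer: {e}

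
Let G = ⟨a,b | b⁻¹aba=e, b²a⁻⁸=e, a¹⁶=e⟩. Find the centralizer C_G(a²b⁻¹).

⟨a²b⁻¹⟩ ⊆ C_G(a²b⁻¹) since powers of a²b⁻¹ commute with a²b⁻¹; so |C_G(a²b⁻¹)| ≥ |⟨a²b⁻¹⟩| = 4.
By orbit–stabilizer, |C_G(a²b⁻¹)| = |G| / |conj. class of a²b⁻¹| = 32 / 8 = 4.
The 4 elements commuting with a²b⁻¹ are {e, a⁸, a²b, a²b⁻¹}.

Answer: {e, a⁸, a²b, a²b⁻¹}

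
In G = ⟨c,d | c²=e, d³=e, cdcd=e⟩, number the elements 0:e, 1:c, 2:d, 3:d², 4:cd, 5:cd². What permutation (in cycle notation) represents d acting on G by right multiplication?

(0 2 3)(1 4 5)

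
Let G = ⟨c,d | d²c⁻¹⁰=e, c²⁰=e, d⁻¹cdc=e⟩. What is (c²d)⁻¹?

The order of (c²d) is 4 (smallest k with (c²d)ᵏ = e), so (c²d)⁻¹ = (c²d)³ = c²d⁻¹.
Check: (c²d) · (c²d⁻¹) → (c²d) · c² = d;   d · d⁻¹ = e, giving e as required.

Answer: c²d⁻¹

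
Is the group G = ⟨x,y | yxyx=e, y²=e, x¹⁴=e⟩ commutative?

x·y = xy but y·x = x¹³y, so x·y ≠ y·x and G is not abelian.

Answer: No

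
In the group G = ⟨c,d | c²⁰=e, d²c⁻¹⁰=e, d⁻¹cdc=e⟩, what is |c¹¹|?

Compute successive powers until reaching e:
  (c¹¹)¹ = c¹¹, (c¹¹)² = c², (c¹¹)³ = c¹³, (c¹¹)⁴ = c⁴, (c¹¹)⁵ = c¹⁵, (c¹¹)⁶ = c⁶, (c¹¹)⁷ = c¹⁷, (c¹¹)⁸ = c⁸, (c¹¹)⁹ = c¹⁹, (c¹¹)¹⁰ = c¹⁰, (c¹¹)¹¹ = c, (c¹¹)¹² = c¹², (c¹¹)¹³ = c³, (c¹¹)¹⁴ = c¹⁴, (c¹¹)¹⁵ = c⁵, (c¹¹)¹⁶ = c¹⁶, (c¹¹)¹⁷ = c⁷, (c¹¹)¹⁸ = c¹⁸, (c¹¹)¹⁹ = c⁹, (c¹¹)²⁰ = e.
The smallest positive k with (c¹¹)ᵏ = e is 20.

Answer: 20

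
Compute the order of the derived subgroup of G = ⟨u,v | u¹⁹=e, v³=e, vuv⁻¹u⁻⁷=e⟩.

G' = [G, G] is generated by all commutators. The generator-pair commutators are: [u, v] = u¹³.
The subgroup they normally generate is {e, u, u², u³, u⁴, u⁵, u⁶, u⁷, u⁸, u⁹, u¹⁰, u¹¹, u¹², u¹³, u¹⁴, u¹⁵, u¹⁶, u¹⁷, u¹⁸}, of order 19.
Check: |G/G'| = 57/19 = 3 is the order of the abelianisation.

Answer: 19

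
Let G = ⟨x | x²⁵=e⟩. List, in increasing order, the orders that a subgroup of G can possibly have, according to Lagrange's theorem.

|G| = 25 = 5². By Lagrange's theorem the order of any subgroup divides 25; the divisors of 25 are 1, 5, 25.

Answer: 1, 5, 25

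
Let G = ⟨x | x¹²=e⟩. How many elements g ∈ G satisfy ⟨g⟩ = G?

G is cyclic of order 12. An element generates G iff its order is 12, and a cyclic group of order 12 has exactly φ(12) = 4 such elements.

Answer: 4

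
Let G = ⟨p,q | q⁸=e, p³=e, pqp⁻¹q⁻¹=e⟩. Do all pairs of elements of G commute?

Each pair of generators commutes: p·q = pq = q·p. Since the generators pairwise commute, every element of G commutes with every other, so G is abelian.

Answer: Yes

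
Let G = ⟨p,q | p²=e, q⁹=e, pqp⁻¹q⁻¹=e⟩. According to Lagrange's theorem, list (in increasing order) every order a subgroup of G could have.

|G| = 18 = 2 · 3². By Lagrange's theorem the order of any subgroup divides 18; the divisors of 18 are 1, 2, 3, 6, 9, 18.

Answer: 1, 2, 3, 6, 9, 18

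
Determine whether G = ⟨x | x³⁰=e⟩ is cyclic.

|G| = 30. The element x has order 30 (its powers give 30 distinct elements), so ⟨x⟩ = G and G is cyclic.

Answer: Yes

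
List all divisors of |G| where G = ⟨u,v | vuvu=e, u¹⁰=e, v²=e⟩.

|G| = 20 = 2² · 5. By Lagrange's theorem the order of any subgroup divides 20; the divisors of 20 are 1, 2, 4, 5, 10, 20.

Answer: 1, 2, 4, 5, 10, 20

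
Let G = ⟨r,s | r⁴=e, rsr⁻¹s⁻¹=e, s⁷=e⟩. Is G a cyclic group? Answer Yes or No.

|G| = 28. The element rs has order 28 (its powers give 28 distinct elements), so ⟨rs⟩ = G and G is cyclic.

Answer: Yes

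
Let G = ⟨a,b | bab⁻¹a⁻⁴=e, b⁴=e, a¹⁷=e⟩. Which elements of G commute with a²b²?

⟨a²b²⟩ ⊆ C_G(a²b²) since powers of a²b² commute with a²b²; so |C_G(a²b²)| ≥ |⟨a²b²⟩| = 2.
By orbit–stabilizer, |C_G(a²b²)| = |G| / |conj. class of a²b²| = 68 / 17 = 4.
The 4 elements commuting with a²b² are {e, a²b², a⁵b³, a¹⁴b}.

Answer: {e, a²b², a⁵b³, a¹⁴b}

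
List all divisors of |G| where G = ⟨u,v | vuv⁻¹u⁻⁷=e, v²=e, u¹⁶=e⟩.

|G| = 32 = 2⁵. By Lagrange's theorem the order of any subgroup divides 32; the divisors of 32 are 1, 2, 4, 8, 16, 32.

Answer: 1, 2, 4, 8, 16, 32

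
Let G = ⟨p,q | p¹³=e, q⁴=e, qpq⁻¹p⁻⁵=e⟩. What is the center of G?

An element z ∈ Z(G) iff z commutes with every generator.
For example e is central: e·p = p = p·e; e·q = q = q·e.
Whereas p ∉ Z(G) since p·q = pq ≠ p⁵q = q·p.
Checking each of the 52 elements this way gives Z(G) = {e}, of order 1.

Answer: {e}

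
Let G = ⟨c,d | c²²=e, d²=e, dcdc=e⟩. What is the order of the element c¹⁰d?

Compute successive powers until reaching e:
  (c¹⁰d)¹ = c¹⁰d, (c¹⁰d)² = e.
The smallest positive k with (c¹⁰d)ᵏ = e is 2.

Answer: 2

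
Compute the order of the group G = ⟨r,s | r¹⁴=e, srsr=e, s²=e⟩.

Enumerate words in the generators, reducing via the relations: the distinct elements are
  {e, r, s, rs, r², r³, r⁴, r⁵, r⁶, r⁷, r⁸, r⁹, r²s, r³s, r¹², r¹³, r¹¹, r¹⁰, r⁴s, r⁵s, r⁶s, r⁷s, r⁸s, r⁹s, r¹²s, r¹³s, r¹¹s, r¹⁰s}.
No further products give new elements, so |G| = 28.

Answer: 28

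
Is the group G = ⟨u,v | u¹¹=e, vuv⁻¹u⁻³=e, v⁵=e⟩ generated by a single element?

Every cyclic group is abelian. But u·v = uv while v·u = u³v, so u·v ≠ v·u and G is not abelian. Hence G is not cyclic.

Answer: No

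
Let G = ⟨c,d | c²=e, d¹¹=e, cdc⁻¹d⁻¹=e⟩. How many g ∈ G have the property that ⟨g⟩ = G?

G is cyclic of order 22. An element generates G iff its order is 22, and a cyclic group of order 22 has exactly φ(22) = 10 such elements.

Answer: 10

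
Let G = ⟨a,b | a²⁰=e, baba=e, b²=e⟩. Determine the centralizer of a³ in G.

⟨a³⟩ ⊆ C_G(a³) since powers of a³ commute with a³; so |C_G(a³)| ≥ |⟨a³⟩| = 20.
By orbit–stabilizer, |C_G(a³)| = |G| / |conj. class of a³| = 40 / 2 = 20.
The 20 elements commuting with a³ are {e, a, a², a³, a⁴, a⁵, a⁶, a⁷, a⁸, a⁹, a¹⁰, a¹¹, a¹², a¹³, a¹⁴, a¹⁵, a¹⁶, a¹⁷, a¹⁸, a¹⁹}.

Answer: {e, a, a², a³, a⁴, a⁵, a⁶, a⁷, a⁸, a⁹, a¹⁰, a¹¹, a¹², a¹³, a¹⁴, a¹⁵, a¹⁶, a¹⁷, a¹⁸, a¹⁹}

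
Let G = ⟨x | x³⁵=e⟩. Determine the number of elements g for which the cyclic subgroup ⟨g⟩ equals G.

G is cyclic of order 35. An element generates G iff its order is 35, and a cyclic group of order 35 has exactly φ(35) = 24 such elements.

Answer: 24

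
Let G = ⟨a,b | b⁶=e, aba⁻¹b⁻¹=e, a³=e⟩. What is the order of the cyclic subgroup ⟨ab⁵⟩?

|⟨ab⁵⟩| equals the order of ab⁵. Compute successive powers until reaching e:
  (ab⁵)¹ = ab⁵, (ab⁵)² = a²b⁴, (ab⁵)³ = b³, (ab⁵)⁴ = ab², (ab⁵)⁵ = a²b, (ab⁵)⁶ = e.
The smallest positive k with (ab⁵)ᵏ = e is 6, so |⟨ab⁵⟩| = 6.

Answer: 6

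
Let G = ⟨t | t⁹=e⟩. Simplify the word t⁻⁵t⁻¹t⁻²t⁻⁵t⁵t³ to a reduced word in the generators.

Multiply left to right, reducing at each step:
  (t⁴) · t⁻¹ = t³
  (t³) · t⁻² = t
  t · t⁻⁵ = t⁵
  (t⁵) · t⁵ = t
  t · t³ = t⁴

Answer: t⁴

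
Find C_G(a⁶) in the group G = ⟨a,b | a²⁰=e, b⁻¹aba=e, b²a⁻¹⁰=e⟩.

⟨a⁶⟩ ⊆ C_G(a⁶) since powers of a⁶ commute with a⁶; so |C_G(a⁶)| ≥ |⟨a⁶⟩| = 10.
By orbit–stabilizer, |C_G(a⁶)| = |G| / |conj. class of a⁶| = 40 / 2 = 20.
The 20 elements commuting with a⁶ are {e, a, a², a³, a⁴, a⁵, a⁶, a⁷, a⁸, a⁹, a¹⁰, a¹¹, a¹², a¹³, a¹⁴, a¹⁵, a¹⁶, a¹⁷, a¹⁸, a¹⁹}.

Answer: {e, a, a², a³, a⁴, a⁵, a⁶, a⁷, a⁸, a⁹, a¹⁰, a¹¹, a¹², a¹³, a¹⁴, a¹⁵, a¹⁶, a¹⁷, a¹⁸, a¹⁹}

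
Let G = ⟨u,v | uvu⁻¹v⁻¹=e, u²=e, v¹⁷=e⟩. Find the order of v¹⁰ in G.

Compute successive powers until reaching e:
  (v¹⁰)¹ = v¹⁰, (v¹⁰)² = v³, (v¹⁰)³ = v¹³, (v¹⁰)⁴ = v⁶, (v¹⁰)⁵ = v¹⁶, (v¹⁰)⁶ = v⁹, (v¹⁰)⁷ = v², (v¹⁰)⁸ = v¹², (v¹⁰)⁹ = v⁵, (v¹⁰)¹⁰ = v¹⁵, (v¹⁰)¹¹ = v⁸, (v¹⁰)¹² = v, (v¹⁰)¹³ = v¹¹, (v¹⁰)¹⁴ = v⁴, (v¹⁰)¹⁵ = v¹⁴, (v¹⁰)¹⁶ = v⁷, (v¹⁰)¹⁷ = e.
The smallest positive k with (v¹⁰)ᵏ = e is 17.

Answer: 17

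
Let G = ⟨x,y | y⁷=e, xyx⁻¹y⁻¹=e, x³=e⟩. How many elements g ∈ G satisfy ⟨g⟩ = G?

G is cyclic of order 21. An element generates G iff its order is 21, and a cyclic group of order 21 has exactly φ(21) = 12 such elements.

Answer: 12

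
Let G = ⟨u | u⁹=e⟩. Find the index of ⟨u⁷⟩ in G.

First find ord(u⁷) by computing successive powers:
  (u⁷)¹ = u⁷, (u⁷)² = u⁵, (u⁷)³ = u³, (u⁷)⁴ = u, (u⁷)⁵ = u⁸, (u⁷)⁶ = u⁶, (u⁷)⁷ = u⁴, (u⁷)⁸ = u², (u⁷)⁹ = e.
So |⟨u⁷⟩| = ord(u⁷) = 9. With |G| = 9, by Lagrange [G : ⟨u⁷⟩] = 9/9 = 1.

Answer: 1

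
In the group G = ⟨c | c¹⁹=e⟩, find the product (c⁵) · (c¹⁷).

Compute (c⁵) · (c¹⁷) by multiplying left to right and reducing via the relations at each step:
  (c⁵) · c¹⁷ = c³

Answer: c³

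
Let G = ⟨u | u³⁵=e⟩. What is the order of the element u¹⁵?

Compute successive powers until reaching e:
  (u¹⁵)¹ = u¹⁵, (u¹⁵)² = u³⁰, (u¹⁵)³ = u¹⁰, (u¹⁵)⁴ = u²⁵, (u¹⁵)⁵ = u⁵, (u¹⁵)⁶ = u²⁰, (u¹⁵)⁷ = e.
The smallest positive k with (u¹⁵)ᵏ = e is 7.

Answer: 7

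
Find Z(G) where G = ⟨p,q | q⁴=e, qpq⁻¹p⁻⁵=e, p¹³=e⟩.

An element z ∈ Z(G) iff z commutes with every generator.
For example e is central: e·p = p = p·e; e·q = q = q·e.
Whereas p ∉ Z(G) since p·q = pq ≠ p⁵q = q·p.
Checking each of the 52 elements this way gives Z(G) = {e}, of order 1.

Answer: {e}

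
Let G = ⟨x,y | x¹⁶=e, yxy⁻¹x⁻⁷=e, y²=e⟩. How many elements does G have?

Enumerate words in the generators, reducing via the relations: the distinct elements are
  {e, x, y, xy, x², x³, x⁴, x⁵, x⁶, x⁷, x⁸, x⁹, x²y, x³y, x¹², x¹³, x¹¹, x¹⁰, x¹⁴, x¹⁵, x⁴y, x⁵y, x⁶y, x⁷y, x⁸y, x⁹y, x¹²y, x¹³y, x¹¹y, x¹⁰y, x¹⁴y, x¹⁵y}.
No further products give new elements, so |G| = 32.

Answer: 32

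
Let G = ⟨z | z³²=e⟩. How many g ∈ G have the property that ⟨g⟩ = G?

G is cyclic of order 32. An element generates G iff its order is 32, and a cyclic group of order 32 has exactly φ(32) = 16 such elements.

Answer: 16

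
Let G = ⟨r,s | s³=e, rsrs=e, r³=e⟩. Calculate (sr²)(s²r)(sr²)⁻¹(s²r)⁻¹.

[(sr²), (s²r)] = (sr²)·(s²r)·(sr²)⁻¹·(s²r)⁻¹.
  (sr²) · (s²r) = rs
  (rs) · (rs²) = s
  s · (r²s) = rs²r

Answer: rs²r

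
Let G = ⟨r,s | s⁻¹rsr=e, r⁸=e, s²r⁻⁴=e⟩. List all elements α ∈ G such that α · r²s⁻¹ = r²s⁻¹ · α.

⟨r²s⁻¹⟩ ⊆ C_G(r²s⁻¹) since powers of r²s⁻¹ commute with r²s⁻¹; so |C_G(r²s⁻¹)| ≥ |⟨r²s⁻¹⟩| = 4.
By orbit–stabilizer, |C_G(r²s⁻¹)| = |G| / |conj. class of r²s⁻¹| = 16 / 4 = 4.
The 4 elements commuting with r²s⁻¹ are {e, r⁴, r²s, r²s⁻¹}.

Answer: {e, r⁴, r²s, r²s⁻¹}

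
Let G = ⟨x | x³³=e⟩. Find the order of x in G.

Compute successive powers until reaching e:
  x¹ = x, x² = x², x³ = x³, x⁴ = x⁴, x⁵ = x⁵, x⁶ = x⁶, x⁷ = x⁷, x⁸ = x⁸, x⁹ = x⁹, x¹⁰ = x¹⁰, x¹¹ = x¹¹, x¹² = x¹², x¹³ = x¹³, x¹⁴ = x¹⁴, x¹⁵ = x¹⁵, x¹⁶ = x¹⁶, x¹⁷ = x¹⁷, x¹⁸ = x¹⁸, x¹⁹ = x¹⁹, x²⁰ = x²⁰, x²¹ = x²¹, x²² = x²², x²³ = x²³, x²⁴ = x²⁴, x²⁵ = x²⁵, x²⁶ = x²⁶, x²⁷ = x²⁷, x²⁸ = x²⁸, x²⁹ = x²⁹, x³⁰ = x³⁰, x³¹ = x³¹, x³² = x³², x³³ = e.
The smallest positive k with xᵏ = e is 33.

Answer: 33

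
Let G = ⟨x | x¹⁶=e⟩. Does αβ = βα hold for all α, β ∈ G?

G has a single generator, so G is cyclic and hence abelian.

Answer: Yes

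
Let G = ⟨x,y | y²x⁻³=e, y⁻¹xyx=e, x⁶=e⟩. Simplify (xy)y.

Compute (xy) · y by multiplying left to right and reducing via the relations at each step:
  (xy) · y = x⁴

Answer: x⁴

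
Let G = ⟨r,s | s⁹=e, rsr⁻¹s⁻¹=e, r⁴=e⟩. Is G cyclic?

|G| = 36. The element rs has order 36 (its powers give 36 distinct elements), so ⟨rs⟩ = G and G is cyclic.

Answer: Yes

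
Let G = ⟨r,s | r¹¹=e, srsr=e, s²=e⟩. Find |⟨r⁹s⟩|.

|⟨r⁹s⟩| equals the order of r⁹s. Compute successive powers until reaching e:
  (r⁹s)¹ = r⁹s, (r⁹s)² = e.
The smallest positive k with (r⁹s)ᵏ = e is 2, so |⟨r⁹s⟩| = 2.

Answer: 2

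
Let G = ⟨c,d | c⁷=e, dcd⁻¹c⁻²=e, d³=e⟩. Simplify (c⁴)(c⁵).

Compute (c⁴) · (c⁵) by multiplying left to right and reducing via the relations at each step:
  (c⁴) · c⁵ = c²

Answer: c²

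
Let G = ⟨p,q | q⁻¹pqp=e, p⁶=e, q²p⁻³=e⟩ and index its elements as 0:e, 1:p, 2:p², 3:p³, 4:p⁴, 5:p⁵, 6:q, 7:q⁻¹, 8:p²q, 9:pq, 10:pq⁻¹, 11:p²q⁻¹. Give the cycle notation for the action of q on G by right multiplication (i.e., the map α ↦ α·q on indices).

(0 6 3 7)(1 9 4 10)(2 8 5 11)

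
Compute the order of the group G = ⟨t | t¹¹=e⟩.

G is generated by a single element, so G is cyclic. The relator gives t¹¹ = e and no smaller power is forced to be e, so the 11 powers {e, t, t², t³, t⁴, t⁵, t⁶, t⁷, t⁸, t⁹, t¹⁰} are distinct. Hence |G| = 11.

Answer: 11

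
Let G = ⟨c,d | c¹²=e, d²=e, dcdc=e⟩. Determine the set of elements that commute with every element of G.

An element z ∈ Z(G) iff z commutes with every generator.
For example c⁶ is central: (c⁶)·c = c⁷ = c·(c⁶); (c⁶)·d = c⁶d = d·(c⁶).
Whereas c ∉ Z(G) since c·d = cd ≠ c¹¹d = d·c.
Checking each of the 24 elements this way gives Z(G) = {e, c⁶}, of order 2.

Answer: {e, c⁶}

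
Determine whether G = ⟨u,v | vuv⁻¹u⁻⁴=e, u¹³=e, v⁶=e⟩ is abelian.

u·v = uv but v·u = u⁴v, so u·v ≠ v·u and G is not abelian.

Answer: No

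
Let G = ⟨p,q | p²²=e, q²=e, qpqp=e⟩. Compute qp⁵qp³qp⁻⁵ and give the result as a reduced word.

Multiply left to right, reducing at each step:
  q · p⁵ = p¹⁷q
  (p¹⁷q) · q = p¹⁷
  (p¹⁷) · p³ = p²⁰
  (p²⁰) · q = p²⁰q
  (p²⁰q) · p⁻⁵ = p³q

Answer: p³q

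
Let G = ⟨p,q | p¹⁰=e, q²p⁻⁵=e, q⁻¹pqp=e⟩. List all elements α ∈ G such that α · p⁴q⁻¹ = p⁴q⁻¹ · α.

⟨p⁴q⁻¹⟩ ⊆ C_G(p⁴q⁻¹) since powers of p⁴q⁻¹ commute with p⁴q⁻¹; so |C_G(p⁴q⁻¹)| ≥ |⟨p⁴q⁻¹⟩| = 4.
By orbit–stabilizer, |C_G(p⁴q⁻¹)| = |G| / |conj. class of p⁴q⁻¹| = 20 / 5 = 4.
The 4 elements commuting with p⁴q⁻¹ are {e, p⁵, p⁴q, p⁴q⁻¹}.

Answer: {e, p⁵, p⁴q, p⁴q⁻¹}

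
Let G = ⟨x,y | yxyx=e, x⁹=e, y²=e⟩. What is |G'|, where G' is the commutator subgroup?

G' = [G, G] is generated by all commutators. The generator-pair commutators are: [x, y] = x².
The subgroup they normally generate is {e, x, x², x³, x⁴, x⁵, x⁶, x⁷, x⁸}, of order 9.
Check: |G/G'| = 18/9 = 2 is the order of the abelianisation.

Answer: 9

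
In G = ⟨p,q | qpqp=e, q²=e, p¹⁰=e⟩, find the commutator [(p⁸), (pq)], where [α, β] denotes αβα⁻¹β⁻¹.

[(p⁸), (pq)] = (p⁸)·(pq)·(p⁸)⁻¹·(pq)⁻¹.
  (p⁸) · (pq) = p⁹q
  (p⁹q) · (p²) = p⁷q
  (p⁷q) · (pq) = p⁶

Answer: p⁶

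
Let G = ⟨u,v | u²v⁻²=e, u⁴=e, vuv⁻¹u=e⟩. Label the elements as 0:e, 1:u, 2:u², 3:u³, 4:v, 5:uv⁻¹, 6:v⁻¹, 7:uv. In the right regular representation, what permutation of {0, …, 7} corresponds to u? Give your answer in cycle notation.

(0 1 2 3)(4 5 6 7)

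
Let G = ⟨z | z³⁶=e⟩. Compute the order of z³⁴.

Compute successive powers until reaching e:
  (z³⁴)¹ = z³⁴, (z³⁴)² = z³², (z³⁴)³ = z³⁰, (z³⁴)⁴ = z²⁸, (z³⁴)⁵ = z²⁶, (z³⁴)⁶ = z²⁴, (z³⁴)⁷ = z²², (z³⁴)⁸ = z²⁰, (z³⁴)⁹ = z¹⁸, (z³⁴)¹⁰ = z¹⁶, (z³⁴)¹¹ = z¹⁴, (z³⁴)¹² = z¹², (z³⁴)¹³ = z¹⁰, (z³⁴)¹⁴ = z⁸, (z³⁴)¹⁵ = z⁶, (z³⁴)¹⁶ = z⁴, (z³⁴)¹⁷ = z², (z³⁴)¹⁸ = e.
The smallest positive k with (z³⁴)ᵏ = e is 18.

Answer: 18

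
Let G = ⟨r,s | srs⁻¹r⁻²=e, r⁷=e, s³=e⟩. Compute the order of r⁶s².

Compute successive powers until reaching e:
  (r⁶s²)¹ = r⁶s², (r⁶s²)² = r²s, (r⁶s²)³ = e.
The smallest positive k with (r⁶s²)ᵏ = e is 3.

Answer: 3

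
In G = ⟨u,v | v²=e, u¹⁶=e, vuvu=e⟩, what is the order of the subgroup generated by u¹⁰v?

|⟨u¹⁰v⟩| equals the order of u¹⁰v. Compute successive powers until reaching e:
  (u¹⁰v)¹ = u¹⁰v, (u¹⁰v)² = e.
The smallest positive k with (u¹⁰v)ᵏ = e is 2, so |⟨u¹⁰v⟩| = 2.

Answer: 2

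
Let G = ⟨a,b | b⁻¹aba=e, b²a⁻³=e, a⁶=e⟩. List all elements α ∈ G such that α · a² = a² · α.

⟨a²⟩ ⊆ C_G(a²) since powers of a² commute with a²; so |C_G(a²)| ≥ |⟨a²⟩| = 3.
By orbit–stabilizer, |C_G(a²)| = |G| / |conj. class of a²| = 12 / 2 = 6.
The 6 elements commuting with a² are {e, a, a², a³, a⁴, a⁵}.

Answer: {e, a, a², a³, a⁴, a⁵}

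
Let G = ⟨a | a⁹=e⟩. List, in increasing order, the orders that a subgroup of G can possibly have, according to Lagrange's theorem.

|G| = 9 = 3². By Lagrange's theorem the order of any subgroup divides 9; the divisors of 9 are 1, 3, 9.

Answer: 1, 3, 9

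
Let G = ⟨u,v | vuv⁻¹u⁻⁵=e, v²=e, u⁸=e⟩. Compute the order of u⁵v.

Compute successive powers until reaching e:
  (u⁵v)¹ = u⁵v, (u⁵v)² = u⁶, (u⁵v)³ = u³v, (u⁵v)⁴ = u⁴, (u⁵v)⁵ = uv, (u⁵v)⁶ = u², (u⁵v)⁷ = u⁷v, (u⁵v)⁸ = e.
The smallest positive k with (u⁵v)ᵏ = e is 8.

Answer: 8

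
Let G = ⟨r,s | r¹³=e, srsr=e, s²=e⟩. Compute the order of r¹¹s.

Compute successive powers until reaching e:
  (r¹¹s)¹ = r¹¹s, (r¹¹s)² = e.
The smallest positive k with (r¹¹s)ᵏ = e is 2.

Answer: 2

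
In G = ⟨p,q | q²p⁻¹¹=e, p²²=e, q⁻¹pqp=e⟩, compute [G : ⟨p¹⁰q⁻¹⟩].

First find ord(p¹⁰q⁻¹) by computing successive powers:
  (p¹⁰q⁻¹)¹ = p¹⁰q⁻¹, (p¹⁰q⁻¹)² = p¹¹, (p¹⁰q⁻¹)³ = p¹⁰q, (p¹⁰q⁻¹)⁴ = e.
So |⟨p¹⁰q⁻¹⟩| = ord(p¹⁰q⁻¹) = 4. With |G| = 44, by Lagrange [G : ⟨p¹⁰q⁻¹⟩] = 44/4 = 11.

Answer: 11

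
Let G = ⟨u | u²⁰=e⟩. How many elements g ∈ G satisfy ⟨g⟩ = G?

G is cyclic of order 20. An element generates G iff its order is 20, and a cyclic group of order 20 has exactly φ(20) = 8 such elements.

Answer: 8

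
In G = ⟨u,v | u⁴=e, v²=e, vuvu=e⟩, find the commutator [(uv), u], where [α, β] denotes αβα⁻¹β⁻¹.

[(uv), u] = (uv)·u·(uv)⁻¹·u⁻¹.
  (uv) · u = v
  v · (uv) = u³
  (u³) · (u³) = u²

Answer: u²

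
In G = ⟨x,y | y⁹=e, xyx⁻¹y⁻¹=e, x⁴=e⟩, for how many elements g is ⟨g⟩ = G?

G is cyclic of order 36. An element generates G iff its order is 36, and a cyclic group of order 36 has exactly φ(36) = 12 such elements.

Answer: 12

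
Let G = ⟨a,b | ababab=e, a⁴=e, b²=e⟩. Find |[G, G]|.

G' = [G, G] is generated by all commutators. The generator-pair commutators are: [a, b] = a²ba.
The subgroup they normally generate is {e, a², ab, ba³, a²ba, a³b, a²ba³, ba, aba², ba²b, a²ba²b, a³ba²}, of order 12.
Check: |G/G'| = 24/12 = 2 is the order of the abelianisation.

Answer: 12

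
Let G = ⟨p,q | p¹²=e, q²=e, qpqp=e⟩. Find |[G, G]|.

G' = [G, G] is generated by all commutators. The generator-pair commutators are: [p, q] = p².
The subgroup they normally generate is {e, p², p⁴, p⁶, p⁸, p¹⁰}, of order 6.
Check: |G/G'| = 24/6 = 4 is the order of the abelianisation.

Answer: 6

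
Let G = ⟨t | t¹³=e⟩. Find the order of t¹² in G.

Compute successive powers until reaching e:
  (t¹²)¹ = t¹², (t¹²)² = t¹¹, (t¹²)³ = t¹⁰, (t¹²)⁴ = t⁹, (t¹²)⁵ = t⁸, (t¹²)⁶ = t⁷, (t¹²)⁷ = t⁶, (t¹²)⁸ = t⁵, (t¹²)⁹ = t⁴, (t¹²)¹⁰ = t³, (t¹²)¹¹ = t², (t¹²)¹² = t, (t¹²)¹³ = e.
The smallest positive k with (t¹²)ᵏ = e is 13.

Answer: 13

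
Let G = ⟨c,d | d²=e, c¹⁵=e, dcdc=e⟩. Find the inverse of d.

The order of d is 2 (smallest k with dᵏ = e), so d⁻¹ = d¹ = d.
Check: d · d → d · d = e, giving e as required.

Answer: d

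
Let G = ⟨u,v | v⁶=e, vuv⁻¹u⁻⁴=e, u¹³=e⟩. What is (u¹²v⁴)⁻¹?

The order of (u¹²v⁴) is 3 (smallest k with (u¹²v⁴)ᵏ = e), so (u¹²v⁴)⁻¹ = (u¹²v⁴)² = u³v².
Check: (u¹²v⁴) · (u³v²) → (u¹²v⁴) · u³ = v⁴;   (v⁴) · v² = e, giving e as required.

Answer: u³v²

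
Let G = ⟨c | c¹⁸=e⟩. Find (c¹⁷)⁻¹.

The order of (c¹⁷) is 18 (smallest k with (c¹⁷)ᵏ = e), so (c¹⁷)⁻¹ = (c¹⁷)¹⁷ = c.
Check: (c¹⁷) · c → (c¹⁷) · c = e, giving e as required.

Answer: c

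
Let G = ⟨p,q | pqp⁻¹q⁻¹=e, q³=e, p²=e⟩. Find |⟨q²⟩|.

|⟨q²⟩| equals the order of q². Compute successive powers until reaching e:
  (q²)¹ = q², (q²)² = q, (q²)³ = e.
The smallest positive k with (q²)ᵏ = e is 3, so |⟨q²⟩| = 3.

Answer: 3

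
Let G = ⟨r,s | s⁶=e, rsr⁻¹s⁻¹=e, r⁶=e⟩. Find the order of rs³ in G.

Compute successive powers until reaching e:
  (rs³)¹ = rs³, (rs³)² = r², (rs³)³ = r³s³, (rs³)⁴ = r⁴, (rs³)⁵ = r⁵s³, (rs³)⁶ = e.
The smallest positive k with (rs³)ᵏ = e is 6.

Answer: 6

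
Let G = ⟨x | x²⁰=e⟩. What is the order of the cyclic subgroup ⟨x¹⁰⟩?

|⟨x¹⁰⟩| equals the order of x¹⁰. Compute successive powers until reaching e:
  (x¹⁰)¹ = x¹⁰, (x¹⁰)² = e.
The smallest positive k with (x¹⁰)ᵏ = e is 2, so |⟨x¹⁰⟩| = 2.

Answer: 2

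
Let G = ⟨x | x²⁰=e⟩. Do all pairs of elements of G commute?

G has a single generator, so G is cyclic and hence abelian.

Answer: Yes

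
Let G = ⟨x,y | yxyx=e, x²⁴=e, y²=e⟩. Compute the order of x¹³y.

Compute successive powers until reaching e:
  (x¹³y)¹ = x¹³y, (x¹³y)² = e.
The smallest positive k with (x¹³y)ᵏ = e is 2.

Answer: 2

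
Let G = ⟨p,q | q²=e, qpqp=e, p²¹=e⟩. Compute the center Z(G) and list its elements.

An element z ∈ Z(G) iff z commutes with every generator.
For example e is central: e·p = p = p·e; e·q = q = q·e.
Whereas p ∉ Z(G) since p·q = pq ≠ p²⁰q = q·p.
Checking each of the 42 elements this way gives Z(G) = {e}, of order 1.

Answer: {e}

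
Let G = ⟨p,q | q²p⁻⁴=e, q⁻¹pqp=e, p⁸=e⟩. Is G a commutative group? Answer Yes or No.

p·q = pq but q·p = p³q⁻¹, so p·q ≠ q·p and G is not abelian.

Answer: No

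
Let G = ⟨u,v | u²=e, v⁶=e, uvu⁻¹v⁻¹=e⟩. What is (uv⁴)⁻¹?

The order of (uv⁴) is 6 (smallest k with (uv⁴)ᵏ = e), so (uv⁴)⁻¹ = (uv⁴)⁵ = uv².
Check: (uv⁴) · (uv²) → (uv⁴) · u = v⁴;   (v⁴) · v² = e, giving e as required.

Answer: uv²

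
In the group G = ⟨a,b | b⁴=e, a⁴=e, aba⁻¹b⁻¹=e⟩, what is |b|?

Compute successive powers until reaching e:
  b¹ = b, b² = b², b³ = b³, b⁴ = e.
The smallest positive k with bᵏ = e is 4.

Answer: 4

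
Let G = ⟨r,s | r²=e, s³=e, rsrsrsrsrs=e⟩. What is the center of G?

An element z ∈ Z(G) iff z commutes with every generator.
For example e is central: e·r = r = r·e; e·s = s = s·e.
Whereas r ∉ Z(G) since r·s = rs ≠ sr = s·r.
Checking each of the 60 elements this way gives Z(G) = {e}, of order 1.

Answer: {e}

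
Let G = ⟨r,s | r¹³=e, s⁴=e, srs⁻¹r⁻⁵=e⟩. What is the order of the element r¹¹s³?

Compute successive powers until reaching e:
  (r¹¹s³)¹ = r¹¹s³, (r¹¹s³)² = r⁸s², (r¹¹s³)³ = r¹⁰s, (r¹¹s³)⁴ = e.
The smallest positive k with (r¹¹s³)ᵏ = e is 4.

Answer: 4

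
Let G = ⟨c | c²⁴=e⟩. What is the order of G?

G is generated by a single element, so G is cyclic. The relator gives c²⁴ = e and no smaller power is forced to be e, so the 24 powers {c, e, c², c³, c⁴, c⁵, c⁶, c⁷, c⁸, c⁹, c²², c²³, c²¹, c²⁰, c¹², c¹³, c¹¹, c¹⁰, c¹⁴, c¹⁵, c¹⁶, c¹⁷, c¹⁸, c¹⁹} are distinct. Hence |G| = 24.

Answer: 24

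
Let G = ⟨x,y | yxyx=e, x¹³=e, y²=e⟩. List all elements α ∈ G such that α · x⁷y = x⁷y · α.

⟨x⁷y⟩ ⊆ C_G(x⁷y) since powers of x⁷y commute with x⁷y; so |C_G(x⁷y)| ≥ |⟨x⁷y⟩| = 2.
By orbit–stabilizer, |C_G(x⁷y)| = |G| / |conj. class of x⁷y| = 26 / 13 = 2.
The 2 elements commuting with x⁷y are {e, x⁷y}.

Answer: {e, x⁷y}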